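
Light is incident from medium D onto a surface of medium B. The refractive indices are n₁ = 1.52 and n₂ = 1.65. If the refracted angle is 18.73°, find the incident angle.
sin θ₁ = (n₂/n₁)·sin θ₂ → θ₁ = 20.4°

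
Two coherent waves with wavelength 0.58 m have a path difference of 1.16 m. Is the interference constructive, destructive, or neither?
constructive — path difference = 2λ, a whole number of wavelengths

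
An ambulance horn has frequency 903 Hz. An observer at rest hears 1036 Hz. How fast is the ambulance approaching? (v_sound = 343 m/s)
v_s = v·(1 − f/f_obs) = 44.03 m/s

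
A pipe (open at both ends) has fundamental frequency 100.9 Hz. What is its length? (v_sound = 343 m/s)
L = v/(2f₁) = 1.7 m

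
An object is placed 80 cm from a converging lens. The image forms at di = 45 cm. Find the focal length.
1/f = 1/do + 1/di → f = 28.8 cm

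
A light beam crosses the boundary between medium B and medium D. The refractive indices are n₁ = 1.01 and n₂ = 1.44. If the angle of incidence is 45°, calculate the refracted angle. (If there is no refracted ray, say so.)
sin θ₂ = (n₁/n₂)·sin θ₁ = 0.496 → θ₂ = 29.73°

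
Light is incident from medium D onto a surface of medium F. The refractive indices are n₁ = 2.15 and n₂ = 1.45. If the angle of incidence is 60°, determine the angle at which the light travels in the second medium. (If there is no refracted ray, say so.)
sin θ₂ = (n₁/n₂)·sin θ₁ = 1.284 > 1, so there is no refracted ray — the light undergoes total internal reflection.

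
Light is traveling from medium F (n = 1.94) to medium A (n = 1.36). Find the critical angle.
θc = arcsin(n₂/n₁) = 44.51°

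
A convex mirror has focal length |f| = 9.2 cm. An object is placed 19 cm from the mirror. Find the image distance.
f = −9.2 cm (convex); 1/di = 1/f − 1/do → di = -6.199 cm (virtual image, behind mirror)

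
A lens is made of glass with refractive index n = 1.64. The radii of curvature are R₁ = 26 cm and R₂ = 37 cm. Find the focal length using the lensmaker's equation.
1/f = (n − 1)(1/R₁ − 1/R₂) → f = 136.6 cm (converging lens)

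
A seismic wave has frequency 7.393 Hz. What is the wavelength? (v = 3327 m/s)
λ = v/f = 450 m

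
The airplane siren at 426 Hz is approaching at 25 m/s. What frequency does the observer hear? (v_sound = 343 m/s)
f_obs = f·v/(v − v_s) = 459.5 Hz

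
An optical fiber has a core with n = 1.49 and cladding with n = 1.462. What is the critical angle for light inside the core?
θc = arcsin(n_cladding/n_core) = 78.87°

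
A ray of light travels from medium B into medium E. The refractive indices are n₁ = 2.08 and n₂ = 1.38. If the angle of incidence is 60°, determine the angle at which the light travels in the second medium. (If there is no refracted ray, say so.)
sin θ₂ = (n₁/n₂)·sin θ₁ = 1.305 > 1, so there is no refracted ray — the light undergoes total internal reflection.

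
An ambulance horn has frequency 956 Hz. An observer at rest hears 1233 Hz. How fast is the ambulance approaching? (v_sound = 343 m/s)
v_s = v·(1 − f/f_obs) = 77.06 m/s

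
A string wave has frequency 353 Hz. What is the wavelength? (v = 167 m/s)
λ = v/f = 0.4731 m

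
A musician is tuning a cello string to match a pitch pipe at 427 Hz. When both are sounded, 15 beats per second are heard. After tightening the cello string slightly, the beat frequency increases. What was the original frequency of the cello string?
442 Hz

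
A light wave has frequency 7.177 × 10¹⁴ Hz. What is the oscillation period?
T = 1/f = 1.393 × 10⁻¹⁵ s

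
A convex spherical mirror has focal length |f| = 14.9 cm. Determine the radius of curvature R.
R = 2|f| = 29.8 cm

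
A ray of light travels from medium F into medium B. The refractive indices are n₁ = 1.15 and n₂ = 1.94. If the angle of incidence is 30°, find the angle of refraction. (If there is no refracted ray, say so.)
sin θ₂ = (n₁/n₂)·sin θ₁ = 0.2964 → θ₂ = 17.24°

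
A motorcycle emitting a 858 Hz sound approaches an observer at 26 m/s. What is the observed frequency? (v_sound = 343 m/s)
f_obs = f·v/(v − v_s) = 928.4 Hz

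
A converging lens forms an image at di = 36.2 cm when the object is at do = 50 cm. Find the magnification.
M = −di/do = -0.724 (inverted image)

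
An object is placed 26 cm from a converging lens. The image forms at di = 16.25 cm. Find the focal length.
1/f = 1/do + 1/di → f = 10 cm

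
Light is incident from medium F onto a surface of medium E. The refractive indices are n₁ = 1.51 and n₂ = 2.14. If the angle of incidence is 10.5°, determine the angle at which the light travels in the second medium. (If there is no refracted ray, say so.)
sin θ₂ = (n₁/n₂)·sin θ₁ = 0.1286 → θ₂ = 7.388°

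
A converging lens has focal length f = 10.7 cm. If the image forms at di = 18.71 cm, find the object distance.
1/do = 1/f − 1/di → do = 24.99 cm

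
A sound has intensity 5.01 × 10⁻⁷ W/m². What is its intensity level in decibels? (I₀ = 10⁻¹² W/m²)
β = 10·log₁₀(I/I₀) = 57 dB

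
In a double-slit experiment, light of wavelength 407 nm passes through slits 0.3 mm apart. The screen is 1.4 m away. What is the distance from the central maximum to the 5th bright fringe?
y = mλL/d = 9.497 mm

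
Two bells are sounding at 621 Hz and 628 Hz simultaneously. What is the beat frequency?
7 Hz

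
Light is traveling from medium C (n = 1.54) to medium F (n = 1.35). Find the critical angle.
θc = arcsin(n₂/n₁) = 61.24°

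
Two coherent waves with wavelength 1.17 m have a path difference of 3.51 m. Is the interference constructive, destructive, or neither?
constructive — path difference = 3λ, a whole number of wavelengths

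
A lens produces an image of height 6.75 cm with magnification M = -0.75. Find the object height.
ho = |hi|/|M| = 9 cm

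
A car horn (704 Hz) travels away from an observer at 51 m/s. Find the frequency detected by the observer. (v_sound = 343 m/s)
f_obs = f·v/(v + v_s) = 612.9 Hz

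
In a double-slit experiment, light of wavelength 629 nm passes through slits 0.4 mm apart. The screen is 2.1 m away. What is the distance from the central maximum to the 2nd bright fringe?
y = mλL/d = 6.604 mm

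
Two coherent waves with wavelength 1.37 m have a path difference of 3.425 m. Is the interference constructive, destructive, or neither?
destructive — path difference = 2.5λ, an odd multiple of λ/2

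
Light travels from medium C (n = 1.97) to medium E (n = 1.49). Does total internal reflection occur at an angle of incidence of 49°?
θc = arcsin(n₂/n₁) = 49.14°; 49° < θc, so no — the ray refracts.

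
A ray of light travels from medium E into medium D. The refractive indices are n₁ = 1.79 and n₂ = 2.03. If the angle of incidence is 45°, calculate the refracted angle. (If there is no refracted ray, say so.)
sin θ₂ = (n₁/n₂)·sin θ₁ = 0.6235 → θ₂ = 38.57°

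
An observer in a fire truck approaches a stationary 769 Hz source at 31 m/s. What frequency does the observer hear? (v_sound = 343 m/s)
f_obs = f·(v + v_o)/v = 838.5 Hz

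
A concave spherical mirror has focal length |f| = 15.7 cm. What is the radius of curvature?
R = 2|f| = 31.4 cm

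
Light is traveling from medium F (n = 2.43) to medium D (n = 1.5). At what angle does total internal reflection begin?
θc = arcsin(n₂/n₁) = 38.12°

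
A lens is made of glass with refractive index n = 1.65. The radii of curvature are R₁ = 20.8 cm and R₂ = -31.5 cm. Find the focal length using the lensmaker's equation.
1/f = (n − 1)(1/R₁ − 1/R₂) → f = 19.27 cm (converging lens)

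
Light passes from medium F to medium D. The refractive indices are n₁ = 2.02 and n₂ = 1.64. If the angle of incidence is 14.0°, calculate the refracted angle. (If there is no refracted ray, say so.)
sin θ₂ = (n₁/n₂)·sin θ₁ = 0.298 → θ₂ = 17.34°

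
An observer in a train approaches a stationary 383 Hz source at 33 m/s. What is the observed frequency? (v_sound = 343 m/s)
f_obs = f·(v + v_o)/v = 419.8 Hz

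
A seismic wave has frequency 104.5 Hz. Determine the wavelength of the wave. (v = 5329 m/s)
λ = v/f = 51 m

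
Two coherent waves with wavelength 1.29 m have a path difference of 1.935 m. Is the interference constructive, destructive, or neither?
destructive — path difference = 1.5λ, an odd multiple of λ/2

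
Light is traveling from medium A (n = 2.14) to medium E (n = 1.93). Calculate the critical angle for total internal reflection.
θc = arcsin(n₂/n₁) = 64.4°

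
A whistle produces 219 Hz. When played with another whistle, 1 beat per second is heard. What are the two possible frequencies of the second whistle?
f₂ = 219 ± 1 Hz → 220 Hz or 218 Hz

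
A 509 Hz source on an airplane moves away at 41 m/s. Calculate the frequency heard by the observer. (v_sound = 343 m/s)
f_obs = f·v/(v + v_s) = 454.7 Hz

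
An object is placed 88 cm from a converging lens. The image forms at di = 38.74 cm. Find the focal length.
1/f = 1/do + 1/di → f = 26.9 cm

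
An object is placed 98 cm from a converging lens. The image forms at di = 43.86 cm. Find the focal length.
1/f = 1/do + 1/di → f = 30.3 cm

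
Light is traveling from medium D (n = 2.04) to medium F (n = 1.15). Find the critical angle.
θc = arcsin(n₂/n₁) = 34.31°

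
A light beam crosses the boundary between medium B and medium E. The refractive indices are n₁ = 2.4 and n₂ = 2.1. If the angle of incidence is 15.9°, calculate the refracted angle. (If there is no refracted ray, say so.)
sin θ₂ = (n₁/n₂)·sin θ₁ = 0.3131 → θ₂ = 18.25°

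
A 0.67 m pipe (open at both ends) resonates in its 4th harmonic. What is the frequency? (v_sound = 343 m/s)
fₙ = nv/(2L) = 1024 Hz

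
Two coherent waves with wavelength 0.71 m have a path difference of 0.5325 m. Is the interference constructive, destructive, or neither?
neither (partial) — path difference = 0.75λ, neither a whole number of wavelengths nor an odd multiple of λ/2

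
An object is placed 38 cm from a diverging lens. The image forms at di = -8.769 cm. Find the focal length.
1/f = 1/do + 1/di → f = -11.4 cm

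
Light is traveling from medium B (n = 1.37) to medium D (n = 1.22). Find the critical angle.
θc = arcsin(n₂/n₁) = 62.94°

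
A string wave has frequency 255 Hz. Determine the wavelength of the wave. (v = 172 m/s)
λ = v/f = 0.6745 m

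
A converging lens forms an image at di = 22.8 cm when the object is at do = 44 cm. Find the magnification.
M = −di/do = -0.5182 (inverted image)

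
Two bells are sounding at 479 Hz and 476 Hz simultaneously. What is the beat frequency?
3 Hz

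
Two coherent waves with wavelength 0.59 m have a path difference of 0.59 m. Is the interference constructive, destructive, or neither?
constructive — path difference = 1λ, a whole number of wavelengths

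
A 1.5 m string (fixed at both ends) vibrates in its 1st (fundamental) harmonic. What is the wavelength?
λₙ = 2L/n = 3 m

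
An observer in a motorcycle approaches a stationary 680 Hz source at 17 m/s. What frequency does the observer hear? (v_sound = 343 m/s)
f_obs = f·(v + v_o)/v = 713.7 Hz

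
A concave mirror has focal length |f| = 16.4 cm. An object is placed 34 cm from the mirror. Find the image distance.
f = +16.4 cm (concave); 1/di = 1/f − 1/do → di = 31.68 cm (real image, in front of mirror)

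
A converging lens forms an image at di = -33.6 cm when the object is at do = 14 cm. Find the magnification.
M = −di/do = 2.4 (upright image)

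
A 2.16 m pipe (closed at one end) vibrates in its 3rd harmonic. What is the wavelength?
λₙ = 4L/n = 2.88 m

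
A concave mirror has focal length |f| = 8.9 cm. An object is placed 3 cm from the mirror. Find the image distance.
f = +8.9 cm (concave); 1/di = 1/f − 1/do → di = -4.525 cm (virtual image, behind mirror)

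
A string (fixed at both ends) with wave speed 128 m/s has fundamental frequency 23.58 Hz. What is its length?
L = v/(2f₁) = 2.714 m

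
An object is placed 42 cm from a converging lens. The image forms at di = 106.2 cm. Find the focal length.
1/f = 1/do + 1/di → f = 30.1 cm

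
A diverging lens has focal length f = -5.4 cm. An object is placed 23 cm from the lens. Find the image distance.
1/di = 1/f − 1/do → di = -4.373 cm (virtual image)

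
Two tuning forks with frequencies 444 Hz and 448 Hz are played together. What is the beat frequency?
4 Hz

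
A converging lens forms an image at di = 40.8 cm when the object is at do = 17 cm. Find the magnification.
M = −di/do = -2.4 (inverted image)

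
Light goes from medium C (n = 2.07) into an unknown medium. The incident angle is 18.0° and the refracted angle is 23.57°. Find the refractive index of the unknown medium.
n₂ = n₁·sin θ₁ / sin θ₂ = 1.6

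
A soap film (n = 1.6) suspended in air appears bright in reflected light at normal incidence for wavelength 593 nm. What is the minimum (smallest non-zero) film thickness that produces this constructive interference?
2nt = (m − ½)λ with m = 1 → t = (m − ½)λ/(2n) = 92.66 nm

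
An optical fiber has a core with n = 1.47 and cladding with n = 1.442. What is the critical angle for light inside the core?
θc = arcsin(n_cladding/n_core) = 78.8°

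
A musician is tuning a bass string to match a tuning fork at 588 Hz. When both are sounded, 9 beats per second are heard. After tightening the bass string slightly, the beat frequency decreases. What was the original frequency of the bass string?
579 Hz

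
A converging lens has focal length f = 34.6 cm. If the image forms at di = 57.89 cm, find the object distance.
1/do = 1/f − 1/di → do = 86 cm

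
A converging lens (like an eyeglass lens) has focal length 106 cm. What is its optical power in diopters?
P = 1/f = 0.9434 D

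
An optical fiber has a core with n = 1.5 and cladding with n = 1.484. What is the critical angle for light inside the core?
θc = arcsin(n_cladding/n_core) = 81.62°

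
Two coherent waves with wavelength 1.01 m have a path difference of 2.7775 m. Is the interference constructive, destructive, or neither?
neither (partial) — path difference = 2.75λ, neither a whole number of wavelengths nor an odd multiple of λ/2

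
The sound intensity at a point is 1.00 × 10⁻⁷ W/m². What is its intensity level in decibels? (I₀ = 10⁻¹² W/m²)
β = 10·log₁₀(I/I₀) = 50 dB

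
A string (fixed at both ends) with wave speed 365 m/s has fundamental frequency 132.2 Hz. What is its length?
L = v/(2f₁) = 1.38 m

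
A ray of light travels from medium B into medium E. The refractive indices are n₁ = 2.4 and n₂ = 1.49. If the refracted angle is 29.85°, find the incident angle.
sin θ₁ = (n₂/n₁)·sin θ₂ → θ₁ = 18°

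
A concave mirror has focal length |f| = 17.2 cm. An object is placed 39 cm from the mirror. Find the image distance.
f = +17.2 cm (concave); 1/di = 1/f − 1/do → di = 30.77 cm (real image, in front of mirror)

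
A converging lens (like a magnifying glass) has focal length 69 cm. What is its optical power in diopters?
P = 1/f = 1.449 D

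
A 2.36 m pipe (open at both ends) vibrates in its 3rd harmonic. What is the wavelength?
λₙ = 2L/n = 1.573 m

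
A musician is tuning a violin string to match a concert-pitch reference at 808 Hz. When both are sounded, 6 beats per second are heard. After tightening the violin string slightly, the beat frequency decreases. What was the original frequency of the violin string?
802 Hz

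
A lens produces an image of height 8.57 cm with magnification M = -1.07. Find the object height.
ho = |hi|/|M| = 8.009 cm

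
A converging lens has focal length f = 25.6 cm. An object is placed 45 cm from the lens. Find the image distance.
1/di = 1/f − 1/do → di = 59.38 cm (real image)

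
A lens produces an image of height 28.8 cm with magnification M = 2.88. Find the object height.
ho = |hi|/|M| = 10 cm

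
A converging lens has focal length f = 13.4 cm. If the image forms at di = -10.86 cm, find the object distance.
1/do = 1/f − 1/di → do = 5.999 cm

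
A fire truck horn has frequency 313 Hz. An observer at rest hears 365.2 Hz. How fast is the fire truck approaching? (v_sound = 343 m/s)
v_s = v·(1 − f/f_obs) = 49.03 m/s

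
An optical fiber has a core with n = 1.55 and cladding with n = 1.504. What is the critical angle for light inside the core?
θc = arcsin(n_cladding/n_core) = 76.01°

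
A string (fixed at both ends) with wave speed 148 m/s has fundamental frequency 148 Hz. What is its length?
L = v/(2f₁) = 0.5 m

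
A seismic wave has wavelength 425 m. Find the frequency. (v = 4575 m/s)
f = v/λ = 10.76 Hz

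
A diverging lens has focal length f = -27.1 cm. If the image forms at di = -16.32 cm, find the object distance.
1/do = 1/f − 1/di → do = 41.03 cm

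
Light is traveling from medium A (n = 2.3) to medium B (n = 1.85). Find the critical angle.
θc = arcsin(n₂/n₁) = 53.55°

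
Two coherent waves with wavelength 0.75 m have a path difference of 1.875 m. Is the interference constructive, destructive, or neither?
destructive — path difference = 2.5λ, an odd multiple of λ/2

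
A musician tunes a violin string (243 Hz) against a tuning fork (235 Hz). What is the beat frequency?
8 Hz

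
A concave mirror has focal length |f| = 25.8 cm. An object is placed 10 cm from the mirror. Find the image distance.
f = +25.8 cm (concave); 1/di = 1/f − 1/do → di = -16.33 cm (virtual image, behind mirror)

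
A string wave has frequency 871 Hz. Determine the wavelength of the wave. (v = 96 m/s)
λ = v/f = 0.1102 m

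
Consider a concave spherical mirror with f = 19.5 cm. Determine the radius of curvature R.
R = 2|f| = 39 cm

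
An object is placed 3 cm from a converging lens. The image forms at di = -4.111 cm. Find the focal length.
1/f = 1/do + 1/di → f = 11.1 cm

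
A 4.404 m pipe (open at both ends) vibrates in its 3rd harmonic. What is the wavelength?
λₙ = 2L/n = 2.936 m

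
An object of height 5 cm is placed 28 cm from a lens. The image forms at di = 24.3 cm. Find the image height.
hi = (-di/do) × ho = -4.339 cm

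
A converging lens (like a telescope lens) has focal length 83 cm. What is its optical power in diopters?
P = 1/f = 1.205 D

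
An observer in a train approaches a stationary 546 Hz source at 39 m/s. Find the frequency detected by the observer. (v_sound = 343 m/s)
f_obs = f·(v + v_o)/v = 608.1 Hz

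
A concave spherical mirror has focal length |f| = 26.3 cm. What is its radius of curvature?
R = 2|f| = 52.6 cm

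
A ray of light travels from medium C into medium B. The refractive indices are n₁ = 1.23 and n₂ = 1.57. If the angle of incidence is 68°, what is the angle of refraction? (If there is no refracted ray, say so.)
sin θ₂ = (n₁/n₂)·sin θ₁ = 0.7264 → θ₂ = 46.58°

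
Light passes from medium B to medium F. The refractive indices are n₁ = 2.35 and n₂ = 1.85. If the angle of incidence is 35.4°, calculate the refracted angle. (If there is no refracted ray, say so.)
sin θ₂ = (n₁/n₂)·sin θ₁ = 0.7358 → θ₂ = 47.38°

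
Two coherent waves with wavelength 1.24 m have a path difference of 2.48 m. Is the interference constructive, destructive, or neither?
constructive — path difference = 2λ, a whole number of wavelengths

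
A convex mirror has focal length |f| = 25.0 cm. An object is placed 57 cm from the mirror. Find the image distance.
f = −25.0 cm (convex); 1/di = 1/f − 1/do → di = -17.38 cm (virtual image, behind mirror)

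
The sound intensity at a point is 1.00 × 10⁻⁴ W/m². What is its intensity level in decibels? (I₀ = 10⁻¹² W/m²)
β = 10·log₁₀(I/I₀) = 80 dB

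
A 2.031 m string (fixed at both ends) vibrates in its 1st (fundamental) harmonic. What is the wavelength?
λₙ = 2L/n = 4.062 m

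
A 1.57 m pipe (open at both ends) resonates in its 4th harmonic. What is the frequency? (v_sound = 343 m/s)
fₙ = nv/(2L) = 436.9 Hz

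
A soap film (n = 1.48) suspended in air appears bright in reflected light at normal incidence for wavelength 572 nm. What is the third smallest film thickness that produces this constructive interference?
2nt = (m − ½)λ with m = 3 → t = (m − ½)λ/(2n) = 483.1 nm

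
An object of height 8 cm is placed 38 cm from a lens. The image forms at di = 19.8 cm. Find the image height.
hi = (-di/do) × ho = -4.168 cm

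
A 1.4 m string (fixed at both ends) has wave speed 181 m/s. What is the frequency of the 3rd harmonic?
fₙ = nv/(2L) = 193.9 Hz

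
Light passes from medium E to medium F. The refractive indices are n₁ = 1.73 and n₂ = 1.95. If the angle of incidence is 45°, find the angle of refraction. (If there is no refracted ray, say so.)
sin θ₂ = (n₁/n₂)·sin θ₁ = 0.6273 → θ₂ = 38.85°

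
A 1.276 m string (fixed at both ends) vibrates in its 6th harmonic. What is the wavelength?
λₙ = 2L/n = 0.4253 m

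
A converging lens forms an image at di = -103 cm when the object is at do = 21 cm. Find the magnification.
M = −di/do = 4.905 (upright image)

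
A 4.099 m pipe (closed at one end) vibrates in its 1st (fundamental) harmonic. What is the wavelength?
λₙ = 4L/n = 16.4 m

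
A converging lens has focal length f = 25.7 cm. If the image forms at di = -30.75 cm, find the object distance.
1/do = 1/f − 1/di → do = 14 cm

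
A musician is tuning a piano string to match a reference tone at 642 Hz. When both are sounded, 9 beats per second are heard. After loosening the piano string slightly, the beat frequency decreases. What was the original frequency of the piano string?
651 Hz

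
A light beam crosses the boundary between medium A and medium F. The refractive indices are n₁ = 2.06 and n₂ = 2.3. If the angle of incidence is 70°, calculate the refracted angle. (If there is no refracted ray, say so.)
sin θ₂ = (n₁/n₂)·sin θ₁ = 0.8416 → θ₂ = 57.31°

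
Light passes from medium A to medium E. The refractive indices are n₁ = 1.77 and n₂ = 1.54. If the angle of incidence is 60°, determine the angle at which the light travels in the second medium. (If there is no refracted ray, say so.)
sin θ₂ = (n₁/n₂)·sin θ₁ = 0.9954 → θ₂ = 84.48°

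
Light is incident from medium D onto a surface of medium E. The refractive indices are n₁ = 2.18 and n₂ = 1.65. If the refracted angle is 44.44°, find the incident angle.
sin θ₁ = (n₂/n₁)·sin θ₂ → θ₁ = 32°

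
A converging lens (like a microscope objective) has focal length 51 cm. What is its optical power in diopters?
P = 1/f = 1.961 D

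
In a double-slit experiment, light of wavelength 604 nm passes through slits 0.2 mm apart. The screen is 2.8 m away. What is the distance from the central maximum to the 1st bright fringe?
y = mλL/d = 8.456 mm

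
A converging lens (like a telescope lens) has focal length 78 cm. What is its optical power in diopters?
P = 1/f = 1.282 D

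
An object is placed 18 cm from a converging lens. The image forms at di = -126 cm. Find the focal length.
1/f = 1/do + 1/di → f = 21 cm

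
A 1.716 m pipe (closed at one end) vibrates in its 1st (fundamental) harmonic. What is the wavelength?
λₙ = 4L/n = 6.864 m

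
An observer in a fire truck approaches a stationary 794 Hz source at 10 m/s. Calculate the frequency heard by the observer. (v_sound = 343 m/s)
f_obs = f·(v + v_o)/v = 817.1 Hz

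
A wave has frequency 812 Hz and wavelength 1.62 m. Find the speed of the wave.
v = fλ = 1315 m/s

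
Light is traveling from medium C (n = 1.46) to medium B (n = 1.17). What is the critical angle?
θc = arcsin(n₂/n₁) = 53.26°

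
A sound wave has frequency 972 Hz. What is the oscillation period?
T = 1/f = 0.001029 s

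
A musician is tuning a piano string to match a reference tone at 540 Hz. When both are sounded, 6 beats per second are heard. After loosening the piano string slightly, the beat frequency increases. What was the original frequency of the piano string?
534 Hz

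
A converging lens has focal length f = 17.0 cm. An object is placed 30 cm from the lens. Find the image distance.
1/di = 1/f − 1/do → di = 39.23 cm (real image)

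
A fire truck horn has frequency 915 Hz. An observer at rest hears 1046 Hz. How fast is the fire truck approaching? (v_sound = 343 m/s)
v_s = v·(1 − f/f_obs) = 42.96 m/s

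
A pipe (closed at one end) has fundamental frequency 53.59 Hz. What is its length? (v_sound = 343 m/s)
L = v/(4f₁) = 1.6 m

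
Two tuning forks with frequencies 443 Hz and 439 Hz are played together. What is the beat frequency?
4 Hz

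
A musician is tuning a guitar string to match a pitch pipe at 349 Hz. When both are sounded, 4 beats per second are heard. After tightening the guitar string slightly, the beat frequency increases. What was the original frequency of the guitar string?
353 Hz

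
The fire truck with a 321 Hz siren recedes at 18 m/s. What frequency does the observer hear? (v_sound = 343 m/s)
f_obs = f·v/(v + v_s) = 305 Hz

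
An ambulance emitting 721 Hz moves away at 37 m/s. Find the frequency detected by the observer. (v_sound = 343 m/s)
f_obs = f·v/(v + v_s) = 650.8 Hz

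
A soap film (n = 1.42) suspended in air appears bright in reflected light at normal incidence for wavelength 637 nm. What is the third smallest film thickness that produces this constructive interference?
2nt = (m − ½)λ with m = 3 → t = (m − ½)λ/(2n) = 560.7 nm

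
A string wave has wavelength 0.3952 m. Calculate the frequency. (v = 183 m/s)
f = v/λ = 463.1 Hz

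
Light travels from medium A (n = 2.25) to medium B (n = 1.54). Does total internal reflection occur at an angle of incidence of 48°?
θc = arcsin(n₂/n₁) = 43.19°; 48° > θc, so yes — total internal reflection.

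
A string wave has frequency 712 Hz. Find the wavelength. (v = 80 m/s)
λ = v/f = 0.1124 m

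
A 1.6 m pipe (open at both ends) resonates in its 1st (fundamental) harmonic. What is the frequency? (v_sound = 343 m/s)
fₙ = nv/(2L) = 107.2 Hz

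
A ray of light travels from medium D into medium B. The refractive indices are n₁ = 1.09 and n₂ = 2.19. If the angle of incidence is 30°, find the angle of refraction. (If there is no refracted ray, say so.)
sin θ₂ = (n₁/n₂)·sin θ₁ = 0.2489 → θ₂ = 14.41°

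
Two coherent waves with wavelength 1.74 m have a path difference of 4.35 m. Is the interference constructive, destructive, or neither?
destructive — path difference = 2.5λ, an odd multiple of λ/2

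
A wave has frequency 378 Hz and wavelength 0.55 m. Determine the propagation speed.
v = fλ = 207.9 m/s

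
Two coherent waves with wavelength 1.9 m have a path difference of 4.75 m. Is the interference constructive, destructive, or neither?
destructive — path difference = 2.5λ, an odd multiple of λ/2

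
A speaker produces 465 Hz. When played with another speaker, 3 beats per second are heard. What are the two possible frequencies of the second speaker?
f₂ = 465 ± 3 Hz → 468 Hz or 462 Hz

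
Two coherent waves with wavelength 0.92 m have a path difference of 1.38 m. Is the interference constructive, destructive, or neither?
destructive — path difference = 1.5λ, an odd multiple of λ/2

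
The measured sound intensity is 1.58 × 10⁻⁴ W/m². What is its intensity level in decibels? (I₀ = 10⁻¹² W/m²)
β = 10·log₁₀(I/I₀) = 81.99 dB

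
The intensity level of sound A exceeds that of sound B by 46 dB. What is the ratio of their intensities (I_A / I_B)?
I_A/I_B = 10^(Δβ/10) = 39810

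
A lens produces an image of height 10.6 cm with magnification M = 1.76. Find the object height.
ho = |hi|/|M| = 6.023 cm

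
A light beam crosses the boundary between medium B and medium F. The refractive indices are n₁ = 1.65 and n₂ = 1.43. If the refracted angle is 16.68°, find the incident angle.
sin θ₁ = (n₂/n₁)·sin θ₂ → θ₁ = 14.4°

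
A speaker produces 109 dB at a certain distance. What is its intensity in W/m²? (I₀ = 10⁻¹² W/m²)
I = I₀·10^(β/10) = 7.94 × 10⁻² W/m²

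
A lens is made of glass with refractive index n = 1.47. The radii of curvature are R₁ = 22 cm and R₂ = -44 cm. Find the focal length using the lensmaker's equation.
1/f = (n − 1)(1/R₁ − 1/R₂) → f = 31.21 cm (converging lens)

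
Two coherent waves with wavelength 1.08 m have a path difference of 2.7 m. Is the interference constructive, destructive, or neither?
destructive — path difference = 2.5λ, an odd multiple of λ/2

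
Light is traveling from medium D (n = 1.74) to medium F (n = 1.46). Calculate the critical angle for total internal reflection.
θc = arcsin(n₂/n₁) = 57.04°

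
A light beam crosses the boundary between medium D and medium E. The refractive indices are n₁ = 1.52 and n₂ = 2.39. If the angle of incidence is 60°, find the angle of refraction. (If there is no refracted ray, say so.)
sin θ₂ = (n₁/n₂)·sin θ₁ = 0.5508 → θ₂ = 33.42°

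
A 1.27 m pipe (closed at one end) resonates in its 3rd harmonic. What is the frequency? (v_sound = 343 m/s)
fₙ = nv/(4L) = 202.6 Hz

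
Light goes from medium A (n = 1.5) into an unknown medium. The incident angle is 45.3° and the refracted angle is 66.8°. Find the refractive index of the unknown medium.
n₂ = n₁·sin θ₁ / sin θ₂ = 1.16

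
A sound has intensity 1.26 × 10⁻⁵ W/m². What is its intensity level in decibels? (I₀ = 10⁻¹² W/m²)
β = 10·log₁₀(I/I₀) = 71 dB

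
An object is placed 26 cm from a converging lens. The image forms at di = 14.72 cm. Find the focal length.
1/f = 1/do + 1/di → f = 9.399 cm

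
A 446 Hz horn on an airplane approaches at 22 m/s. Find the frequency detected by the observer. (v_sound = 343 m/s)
f_obs = f·v/(v − v_s) = 476.6 Hz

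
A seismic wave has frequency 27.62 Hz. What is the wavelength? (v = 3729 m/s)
λ = v/f = 135 m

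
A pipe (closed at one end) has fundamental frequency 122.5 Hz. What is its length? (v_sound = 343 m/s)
L = v/(4f₁) = 0.7 m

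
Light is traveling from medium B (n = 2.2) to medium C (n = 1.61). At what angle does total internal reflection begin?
θc = arcsin(n₂/n₁) = 47.04°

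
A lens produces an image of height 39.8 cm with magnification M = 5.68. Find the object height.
ho = |hi|/|M| = 7.007 cm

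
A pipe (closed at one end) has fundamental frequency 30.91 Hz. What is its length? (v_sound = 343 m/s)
L = v/(4f₁) = 2.774 m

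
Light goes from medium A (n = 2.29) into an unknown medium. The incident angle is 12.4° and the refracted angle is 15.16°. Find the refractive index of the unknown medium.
n₂ = n₁·sin θ₁ / sin θ₂ = 1.88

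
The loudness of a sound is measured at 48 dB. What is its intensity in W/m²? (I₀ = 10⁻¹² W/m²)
I = I₀·10^(β/10) = 6.31 × 10⁻⁸ W/m²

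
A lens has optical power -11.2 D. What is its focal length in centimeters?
f = 1/P = -8.929 cm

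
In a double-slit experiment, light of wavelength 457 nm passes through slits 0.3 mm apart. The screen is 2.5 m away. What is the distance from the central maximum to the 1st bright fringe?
y = mλL/d = 3.808 mm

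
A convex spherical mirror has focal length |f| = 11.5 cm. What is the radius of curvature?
R = 2|f| = 23 cm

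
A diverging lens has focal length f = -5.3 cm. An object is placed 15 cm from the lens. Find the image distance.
1/di = 1/f − 1/do → di = -3.916 cm (virtual image)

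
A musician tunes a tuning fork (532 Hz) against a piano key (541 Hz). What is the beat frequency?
9 Hz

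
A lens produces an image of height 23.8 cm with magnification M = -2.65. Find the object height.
ho = |hi|/|M| = 8.981 cm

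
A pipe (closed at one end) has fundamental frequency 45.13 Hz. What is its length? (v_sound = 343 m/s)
L = v/(4f₁) = 1.9 m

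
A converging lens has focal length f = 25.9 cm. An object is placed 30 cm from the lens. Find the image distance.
1/di = 1/f − 1/do → di = 189.5 cm (real image)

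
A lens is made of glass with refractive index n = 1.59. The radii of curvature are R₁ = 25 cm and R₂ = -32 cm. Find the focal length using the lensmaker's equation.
1/f = (n − 1)(1/R₁ − 1/R₂) → f = 23.79 cm (converging lens)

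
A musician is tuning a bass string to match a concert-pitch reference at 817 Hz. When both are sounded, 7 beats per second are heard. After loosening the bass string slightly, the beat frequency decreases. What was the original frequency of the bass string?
824 Hz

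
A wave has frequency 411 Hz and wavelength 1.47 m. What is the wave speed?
v = fλ = 604.2 m/s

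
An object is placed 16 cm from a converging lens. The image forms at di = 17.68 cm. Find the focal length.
1/f = 1/do + 1/di → f = 8.399 cm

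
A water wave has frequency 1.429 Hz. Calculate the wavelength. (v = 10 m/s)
λ = v/f = 6.998 m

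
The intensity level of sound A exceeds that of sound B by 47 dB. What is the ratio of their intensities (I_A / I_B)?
I_A/I_B = 10^(Δβ/10) = 50120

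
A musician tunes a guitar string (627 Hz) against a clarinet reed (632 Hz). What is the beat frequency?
5 Hz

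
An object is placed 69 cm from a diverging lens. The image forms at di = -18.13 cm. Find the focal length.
1/f = 1/do + 1/di → f = -24.59 cm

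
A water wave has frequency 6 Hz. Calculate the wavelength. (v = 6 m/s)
λ = v/f = 1 m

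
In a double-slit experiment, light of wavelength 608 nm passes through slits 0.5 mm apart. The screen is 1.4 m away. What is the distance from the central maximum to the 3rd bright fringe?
y = mλL/d = 5.107 mm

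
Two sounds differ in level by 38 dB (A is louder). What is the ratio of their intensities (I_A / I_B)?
I_A/I_B = 10^(Δβ/10) = 6310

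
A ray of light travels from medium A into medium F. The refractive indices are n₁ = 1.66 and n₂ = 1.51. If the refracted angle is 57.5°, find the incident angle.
sin θ₁ = (n₂/n₁)·sin θ₂ → θ₁ = 50.1°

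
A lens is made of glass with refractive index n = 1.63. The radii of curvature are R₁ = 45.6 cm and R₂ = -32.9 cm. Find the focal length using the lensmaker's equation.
1/f = (n − 1)(1/R₁ − 1/R₂) → f = 30.34 cm (converging lens)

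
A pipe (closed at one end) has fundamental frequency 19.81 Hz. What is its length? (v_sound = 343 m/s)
L = v/(4f₁) = 4.329 m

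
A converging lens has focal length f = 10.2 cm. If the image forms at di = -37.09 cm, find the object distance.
1/do = 1/f − 1/di → do = 8 cm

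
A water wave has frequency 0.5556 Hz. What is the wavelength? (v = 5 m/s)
λ = v/f = 8.999 m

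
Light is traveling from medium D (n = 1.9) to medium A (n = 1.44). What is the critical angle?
θc = arcsin(n₂/n₁) = 49.28°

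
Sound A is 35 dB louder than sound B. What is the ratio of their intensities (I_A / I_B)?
I_A/I_B = 10^(Δβ/10) = 3162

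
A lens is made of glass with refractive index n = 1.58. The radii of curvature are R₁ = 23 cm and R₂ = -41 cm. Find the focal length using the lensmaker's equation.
1/f = (n − 1)(1/R₁ − 1/R₂) → f = 25.4 cm (converging lens)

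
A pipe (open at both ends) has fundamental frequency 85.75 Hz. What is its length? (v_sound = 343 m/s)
L = v/(2f₁) = 2 m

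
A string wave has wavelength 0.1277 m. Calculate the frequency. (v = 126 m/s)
f = v/λ = 986.7 Hz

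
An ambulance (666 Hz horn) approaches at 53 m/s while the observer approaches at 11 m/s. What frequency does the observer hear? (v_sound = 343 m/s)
f_obs = f·(v + v_o)/(v − v_s) = 813 Hz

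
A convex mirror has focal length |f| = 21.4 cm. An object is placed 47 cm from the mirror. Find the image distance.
f = −21.4 cm (convex); 1/di = 1/f − 1/do → di = -14.7 cm (virtual image, behind mirror)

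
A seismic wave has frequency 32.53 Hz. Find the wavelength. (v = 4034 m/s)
λ = v/f = 124 m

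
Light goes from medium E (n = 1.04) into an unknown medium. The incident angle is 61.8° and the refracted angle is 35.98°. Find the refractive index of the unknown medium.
n₂ = n₁·sin θ₁ / sin θ₂ = 1.56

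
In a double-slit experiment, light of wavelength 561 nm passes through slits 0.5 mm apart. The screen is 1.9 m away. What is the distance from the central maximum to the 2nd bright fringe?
y = mλL/d = 4.264 mm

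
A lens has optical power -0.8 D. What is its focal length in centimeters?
f = 1/P = -125 cm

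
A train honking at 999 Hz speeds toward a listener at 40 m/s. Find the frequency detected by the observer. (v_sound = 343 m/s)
f_obs = f·v/(v − v_s) = 1131 Hz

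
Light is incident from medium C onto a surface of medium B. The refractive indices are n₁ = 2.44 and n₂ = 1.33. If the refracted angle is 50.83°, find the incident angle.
sin θ₁ = (n₂/n₁)·sin θ₂ → θ₁ = 25°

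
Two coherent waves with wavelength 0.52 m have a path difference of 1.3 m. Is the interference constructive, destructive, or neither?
destructive — path difference = 2.5λ, an odd multiple of λ/2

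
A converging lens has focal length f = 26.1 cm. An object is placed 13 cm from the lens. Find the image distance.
1/di = 1/f − 1/do → di = -25.9 cm (virtual image)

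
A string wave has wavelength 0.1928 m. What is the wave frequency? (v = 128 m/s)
f = v/λ = 663.9 Hz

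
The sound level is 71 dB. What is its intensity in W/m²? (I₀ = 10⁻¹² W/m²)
I = I₀·10^(β/10) = 1.26 × 10⁻⁵ W/m²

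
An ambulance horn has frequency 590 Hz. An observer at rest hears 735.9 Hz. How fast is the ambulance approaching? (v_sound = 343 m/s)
v_s = v·(1 − f/f_obs) = 68 m/s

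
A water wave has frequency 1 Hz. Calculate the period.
T = 1/f = 1 s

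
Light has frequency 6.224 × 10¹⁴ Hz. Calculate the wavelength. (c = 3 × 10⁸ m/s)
λ = c/f = 482 nm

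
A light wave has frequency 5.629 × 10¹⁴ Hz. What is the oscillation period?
T = 1/f = 1.777 × 10⁻¹⁵ s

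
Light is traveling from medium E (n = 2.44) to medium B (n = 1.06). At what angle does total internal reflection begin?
θc = arcsin(n₂/n₁) = 25.75°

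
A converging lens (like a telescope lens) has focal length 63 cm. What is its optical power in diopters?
P = 1/f = 1.587 D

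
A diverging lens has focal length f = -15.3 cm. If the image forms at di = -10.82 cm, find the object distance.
1/do = 1/f − 1/di → do = 36.95 cm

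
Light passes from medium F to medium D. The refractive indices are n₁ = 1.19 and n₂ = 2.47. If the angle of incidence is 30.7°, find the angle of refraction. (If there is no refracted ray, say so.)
sin θ₂ = (n₁/n₂)·sin θ₁ = 0.246 → θ₂ = 14.24°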